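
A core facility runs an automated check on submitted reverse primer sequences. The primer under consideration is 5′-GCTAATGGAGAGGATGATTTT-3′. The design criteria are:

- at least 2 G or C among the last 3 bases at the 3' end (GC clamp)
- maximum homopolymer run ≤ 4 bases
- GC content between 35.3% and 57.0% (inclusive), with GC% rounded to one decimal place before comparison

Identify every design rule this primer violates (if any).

Fails: GC clamp.

Base counts: A=6, T=7, G=7, C=1 (length 21).
GC clamp: 3' end TTT has 0 G/C, need ≥2 ✗
homopolymer run: longest run = 4 ✓
GC content: GC 8/21 = 38.1% ✓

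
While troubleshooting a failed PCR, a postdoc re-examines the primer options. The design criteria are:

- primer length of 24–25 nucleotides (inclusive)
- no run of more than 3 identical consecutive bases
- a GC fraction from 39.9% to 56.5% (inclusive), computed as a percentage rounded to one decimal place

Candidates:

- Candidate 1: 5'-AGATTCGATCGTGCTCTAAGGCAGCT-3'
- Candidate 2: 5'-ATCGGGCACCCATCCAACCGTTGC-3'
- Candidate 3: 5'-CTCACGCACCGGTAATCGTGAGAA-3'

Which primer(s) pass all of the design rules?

Candidate 3 only.

Candidate 1 (26 nt, A=6 T=7 G=7 C=6): length 26, outside 24–25 ✗; longest run = 2 ✓; GC 13/26 = 50.0% ✓ — fails.
Candidate 2 (24 nt, A=5 T=4 G=5 C=10): length 24 ✓; longest run = 3 ✓; GC 15/24 = 62.5%, outside 39.9–56.5% ✗ — fails.
Candidate 3 (24 nt, A=7 T=4 G=6 C=7): length 24 ✓; longest run = 2 ✓; GC 13/24 = 54.2% ✓ — passes.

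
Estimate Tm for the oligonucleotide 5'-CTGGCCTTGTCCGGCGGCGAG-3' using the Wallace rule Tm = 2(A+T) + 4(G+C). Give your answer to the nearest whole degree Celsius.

Base counts: A=1, T=4, G=9, C=7 (length 21).
Tm = 2·(1+4) + 4·(9+7) = 2·5 + 4·16 = 10 + 64 = 74°C.

74°C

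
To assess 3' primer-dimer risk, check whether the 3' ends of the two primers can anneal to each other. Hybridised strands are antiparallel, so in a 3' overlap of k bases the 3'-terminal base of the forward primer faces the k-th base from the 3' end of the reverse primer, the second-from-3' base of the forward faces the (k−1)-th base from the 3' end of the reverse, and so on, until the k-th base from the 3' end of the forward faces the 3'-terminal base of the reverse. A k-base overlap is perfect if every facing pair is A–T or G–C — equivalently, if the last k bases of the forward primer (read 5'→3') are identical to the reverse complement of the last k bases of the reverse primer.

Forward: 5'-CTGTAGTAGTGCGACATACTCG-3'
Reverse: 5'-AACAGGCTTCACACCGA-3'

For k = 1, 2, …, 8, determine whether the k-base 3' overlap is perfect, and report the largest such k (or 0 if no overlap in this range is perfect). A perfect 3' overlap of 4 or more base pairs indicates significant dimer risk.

Last 8 bases (5'→3') — forward …CATACTCG, reverse …CACACCGA.
Reverse complement of the reverse primer's last 8 bases: TCGGTGTG; its first k bases are the reverse complement of the reverse primer's last k bases, so a perfect k-base overlap needs the forward primer's last k bases to equal them.
Comparing (forward last k vs required): k=1: G vs T ✗; k=2: CG vs TC ✗; k=3: TCG vs TCG ✓; k=4: CTCG vs TCGG ✗; k=5: ACTCG vs TCGGT ✗; k=6: TACTCG vs TCGGTG ✗; k=7: ATACTCG vs TCGGTGT ✗; k=8: CATACTCG vs TCGGTGTG ✗.
Only k = 3 is perfect, so the longest perfect 3' overlap is 3.

Longest perfect overlap: 3 complementary base pairs; below the dimer-risk threshold (threshold 4).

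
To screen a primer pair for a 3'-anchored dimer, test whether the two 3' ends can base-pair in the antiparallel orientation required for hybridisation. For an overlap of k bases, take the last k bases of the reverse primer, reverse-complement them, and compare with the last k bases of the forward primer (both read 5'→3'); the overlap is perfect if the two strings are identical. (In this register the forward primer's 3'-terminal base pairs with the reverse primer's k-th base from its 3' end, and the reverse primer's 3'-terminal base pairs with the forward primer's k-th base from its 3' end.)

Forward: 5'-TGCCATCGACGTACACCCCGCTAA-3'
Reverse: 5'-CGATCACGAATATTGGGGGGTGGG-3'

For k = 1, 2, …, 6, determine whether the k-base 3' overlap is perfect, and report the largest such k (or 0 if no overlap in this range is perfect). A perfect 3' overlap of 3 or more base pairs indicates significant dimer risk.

Longest perfect overlap: 0 complementary base pairs; below the dimer-risk threshold (threshold 3).

Last 6 bases (5'→3') — forward …CGCTAA, reverse …GGTGGG.
Reverse complement of the reverse primer's last 6 bases: CCCACC; its first k bases are the reverse complement of the reverse primer's last k bases, so a perfect k-base overlap needs the forward primer's last k bases to equal them.
Comparing (forward last k vs required): k=1: A vs C ✗; k=2: AA vs CC ✗; k=3: TAA vs CCC ✗; k=4: CTAA vs CCCA ✗; k=5: GCTAA vs CCCAC ✗; k=6: CGCTAA vs CCCACC ✗.
No overlap length from 1 to 6 is perfect, so the longest perfect 3' overlap is 0.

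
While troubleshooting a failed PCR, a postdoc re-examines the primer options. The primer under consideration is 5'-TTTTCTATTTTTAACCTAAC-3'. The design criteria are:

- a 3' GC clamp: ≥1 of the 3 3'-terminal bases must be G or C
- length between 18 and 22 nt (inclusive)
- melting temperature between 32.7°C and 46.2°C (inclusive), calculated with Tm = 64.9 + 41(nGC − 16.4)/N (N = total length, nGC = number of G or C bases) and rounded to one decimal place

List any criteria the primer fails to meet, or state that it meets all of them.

Meets all criteria.

Base counts: A=5, T=11, G=0, C=4 (length 20).
GC clamp: 3' end AAC has 1 G/C ✓
length: length 20 ✓
Tm: Tm = 64.9 + 41·(4 − 16.4)/20 = 39.5°C ✓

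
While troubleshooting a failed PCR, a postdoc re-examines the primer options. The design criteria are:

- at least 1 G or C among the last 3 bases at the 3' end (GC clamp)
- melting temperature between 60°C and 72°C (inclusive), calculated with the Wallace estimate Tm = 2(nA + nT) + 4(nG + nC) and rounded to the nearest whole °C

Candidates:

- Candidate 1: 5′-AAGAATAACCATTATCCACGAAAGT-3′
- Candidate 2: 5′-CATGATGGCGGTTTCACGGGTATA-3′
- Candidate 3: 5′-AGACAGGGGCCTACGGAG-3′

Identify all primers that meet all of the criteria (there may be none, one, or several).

Candidate 1 and Candidate 3.

Candidate 1 (25 nt, A=12 T=5 G=3 C=5): 3' end AGT has 1 G/C ✓; Tm = 2·17 + 4·8 = 66°C ✓ — passes.
Candidate 2 (24 nt, A=5 T=7 G=8 C=4): 3' end ATA has 0 G/C, need ≥1 ✗; Tm = 2·12 + 4·12 = 72°C ✓ — fails.
Candidate 3 (18 nt, A=5 T=1 G=8 C=4): 3' end GAG has 2 G/C ✓; Tm = 2·6 + 4·12 = 60°C ✓ — passes.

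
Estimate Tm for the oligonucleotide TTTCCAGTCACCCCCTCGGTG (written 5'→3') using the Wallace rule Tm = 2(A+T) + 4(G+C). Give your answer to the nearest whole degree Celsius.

68°C

Base counts: A=2, T=6, G=4, C=9 (length 21).
Tm = 2·(2+6) + 4·(4+9) = 2·8 + 4·13 = 16 + 52 = 68°C.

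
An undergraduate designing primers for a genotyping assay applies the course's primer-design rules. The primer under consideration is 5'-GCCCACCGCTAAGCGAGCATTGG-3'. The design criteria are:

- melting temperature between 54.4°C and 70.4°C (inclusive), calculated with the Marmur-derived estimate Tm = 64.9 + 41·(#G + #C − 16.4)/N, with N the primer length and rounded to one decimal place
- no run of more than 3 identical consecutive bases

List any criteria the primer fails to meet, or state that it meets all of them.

Base counts: A=5, T=3, G=7, C=8 (length 23).
Tm: Tm = 64.9 + 41·(15 − 16.4)/23 = 62.4°C ✓
homopolymer run: longest run = 3 ✓

Meets all criteria.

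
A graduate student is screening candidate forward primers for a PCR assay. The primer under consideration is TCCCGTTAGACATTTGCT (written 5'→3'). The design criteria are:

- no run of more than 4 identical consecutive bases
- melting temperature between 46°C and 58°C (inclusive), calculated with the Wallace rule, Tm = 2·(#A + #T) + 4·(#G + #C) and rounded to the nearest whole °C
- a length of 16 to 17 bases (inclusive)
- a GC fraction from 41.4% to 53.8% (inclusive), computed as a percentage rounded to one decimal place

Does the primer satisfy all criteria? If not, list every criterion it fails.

Fails: length.

Base counts: A=3, T=7, G=3, C=5 (length 18).
homopolymer run: longest run = 3 ✓
Tm: Tm = 2·10 + 4·8 = 52°C ✓
length: length 18, outside 16–17 ✗
GC content: GC 8/18 = 44.4% ✓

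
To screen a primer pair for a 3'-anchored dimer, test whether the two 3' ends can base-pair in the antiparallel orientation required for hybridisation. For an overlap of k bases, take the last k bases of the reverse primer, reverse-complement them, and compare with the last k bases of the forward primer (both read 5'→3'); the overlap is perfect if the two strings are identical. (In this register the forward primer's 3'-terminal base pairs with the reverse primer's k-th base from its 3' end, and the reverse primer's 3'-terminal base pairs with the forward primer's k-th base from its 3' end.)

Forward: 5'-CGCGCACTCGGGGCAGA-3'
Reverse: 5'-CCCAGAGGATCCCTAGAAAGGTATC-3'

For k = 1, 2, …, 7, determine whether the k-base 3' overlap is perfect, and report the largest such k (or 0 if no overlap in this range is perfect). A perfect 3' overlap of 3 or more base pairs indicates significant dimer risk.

Longest perfect overlap: 2 complementary base pairs; below the dimer-risk threshold (threshold 3).

Last 7 bases (5'→3') — forward …GGGCAGA, reverse …AGGTATC.
Reverse complement of the reverse primer's last 7 bases: GATACCT; its first k bases are the reverse complement of the reverse primer's last k bases, so a perfect k-base overlap needs the forward primer's last k bases to equal them.
Comparing (forward last k vs required): k=1: A vs G ✗; k=2: GA vs GA ✓; k=3: AGA vs GAT ✗; k=4: CAGA vs GATA ✗; k=5: GCAGA vs GATAC ✗; k=6: GGCAGA vs GATACC ✗; k=7: GGGCAGA vs GATACCT ✗.
Only k = 2 is perfect, so the longest perfect 3' overlap is 2.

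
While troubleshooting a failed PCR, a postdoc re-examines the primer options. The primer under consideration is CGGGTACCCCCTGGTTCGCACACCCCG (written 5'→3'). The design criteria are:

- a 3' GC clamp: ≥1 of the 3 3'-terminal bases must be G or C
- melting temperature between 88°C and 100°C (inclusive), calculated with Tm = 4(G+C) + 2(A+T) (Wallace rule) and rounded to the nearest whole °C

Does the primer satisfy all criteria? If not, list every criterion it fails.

Meets all criteria.

Base counts: A=3, T=4, G=7, C=13 (length 27).
GC clamp: 3' end CCG has 3 G/C ✓
Tm: Tm = 2·7 + 4·20 = 94°C ✓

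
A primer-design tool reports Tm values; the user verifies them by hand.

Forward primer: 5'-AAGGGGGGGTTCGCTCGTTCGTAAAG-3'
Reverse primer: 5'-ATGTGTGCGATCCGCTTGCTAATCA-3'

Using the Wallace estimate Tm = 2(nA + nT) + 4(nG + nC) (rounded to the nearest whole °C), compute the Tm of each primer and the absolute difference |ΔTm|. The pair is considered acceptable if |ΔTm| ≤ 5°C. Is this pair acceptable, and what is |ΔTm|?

|ΔTm| = 8°C; the pair is not acceptable.

Forward: A=5 T=6 G=11 C=4 → Tm = 2·11 + 4·15 = 82°C.
Reverse: A=5 T=8 G=6 C=6 → Tm = 2·13 + 4·12 = 74°C.
|ΔTm| = |82 − 74| = 8°C, > 5°C.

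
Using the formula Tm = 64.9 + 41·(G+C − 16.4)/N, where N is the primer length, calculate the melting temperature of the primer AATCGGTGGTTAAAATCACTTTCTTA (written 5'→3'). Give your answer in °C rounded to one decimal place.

51.7°C

Base counts: A=8, T=10, G=4, C=4; G+C = 8, N = 26.
Tm = 64.9 + 41·(8 − 16.4)/26 = 64.9 + -344.40/26 = 51.7°C.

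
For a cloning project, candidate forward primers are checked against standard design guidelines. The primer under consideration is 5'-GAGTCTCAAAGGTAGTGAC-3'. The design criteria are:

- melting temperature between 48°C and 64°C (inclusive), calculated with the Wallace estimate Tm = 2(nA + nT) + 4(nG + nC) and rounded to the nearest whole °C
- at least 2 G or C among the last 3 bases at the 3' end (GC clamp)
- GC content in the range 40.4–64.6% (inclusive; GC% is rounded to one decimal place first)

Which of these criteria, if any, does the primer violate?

Base counts: A=6, T=4, G=6, C=3 (length 19).
Tm: Tm = 2·10 + 4·9 = 56°C ✓
GC clamp: 3' end GAC has 2 G/C ✓
GC content: GC 9/19 = 47.4% ✓

Meets all criteria.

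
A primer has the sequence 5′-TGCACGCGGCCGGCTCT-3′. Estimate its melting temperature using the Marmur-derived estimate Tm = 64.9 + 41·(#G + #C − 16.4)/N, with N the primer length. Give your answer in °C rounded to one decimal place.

Base counts: A=1, T=3, G=6, C=7; G+C = 13, N = 17.
Tm = 64.9 + 41·(13 − 16.4)/17 = 64.9 + -139.40/17 = 56.7°C.

56.7°C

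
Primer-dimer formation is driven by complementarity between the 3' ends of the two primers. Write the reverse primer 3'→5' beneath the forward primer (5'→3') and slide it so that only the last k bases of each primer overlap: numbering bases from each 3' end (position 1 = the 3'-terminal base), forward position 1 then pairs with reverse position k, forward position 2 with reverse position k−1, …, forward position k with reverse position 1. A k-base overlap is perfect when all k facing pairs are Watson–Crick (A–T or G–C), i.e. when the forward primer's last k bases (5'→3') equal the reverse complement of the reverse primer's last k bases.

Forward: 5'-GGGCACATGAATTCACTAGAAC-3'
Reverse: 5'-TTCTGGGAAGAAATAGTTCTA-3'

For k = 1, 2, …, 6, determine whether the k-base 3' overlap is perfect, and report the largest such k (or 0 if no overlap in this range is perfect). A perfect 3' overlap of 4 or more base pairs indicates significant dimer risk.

Last 6 bases (5'→3') — forward …TAGAAC, reverse …GTTCTA.
Reverse complement of the reverse primer's last 6 bases: TAGAAC; its first k bases are the reverse complement of the reverse primer's last k bases, so a perfect k-base overlap needs the forward primer's last k bases to equal them.
Comparing (forward last k vs required): k=1: C vs T ✗; k=2: AC vs TA ✗; k=3: AAC vs TAG ✗; k=4: GAAC vs TAGA ✗; k=5: AGAAC vs TAGAA ✗; k=6: TAGAAC vs TAGAAC ✓.
Only k = 6 is perfect, so the longest perfect 3' overlap is 6.

Longest perfect overlap: 6 complementary base pairs; significant dimer risk (threshold 4).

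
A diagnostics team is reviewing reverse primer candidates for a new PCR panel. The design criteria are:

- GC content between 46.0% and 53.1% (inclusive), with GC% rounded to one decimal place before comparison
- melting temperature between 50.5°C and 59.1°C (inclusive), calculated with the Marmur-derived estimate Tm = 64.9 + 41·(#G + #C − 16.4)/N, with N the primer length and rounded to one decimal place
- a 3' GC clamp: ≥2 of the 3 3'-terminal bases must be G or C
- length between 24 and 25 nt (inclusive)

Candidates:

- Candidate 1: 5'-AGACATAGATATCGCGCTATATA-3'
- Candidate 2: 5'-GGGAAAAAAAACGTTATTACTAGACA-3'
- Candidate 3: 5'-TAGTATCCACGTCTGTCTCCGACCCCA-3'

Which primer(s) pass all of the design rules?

Candidate 1 (23 nt, A=9 T=6 G=4 C=4): GC 8/23 = 34.8%, outside 46.0–53.1% ✗; Tm = 64.9 + 41·(8 − 16.4)/23 = 49.9°C, outside 50.5–59.1°C ✗; 3' end ATA has 0 G/C, need ≥2 ✗; length 23, outside 24–25 ✗ — fails.
Candidate 2 (26 nt, A=13 T=5 G=5 C=3): GC 8/26 = 30.8%, outside 46.0–53.1% ✗; Tm = 64.9 + 41·(8 − 16.4)/26 = 51.7°C ✓; 3' end ACA has 1 G/C, need ≥2 ✗; length 26, outside 24–25 ✗ — fails.
Candidate 3 (27 nt, A=5 T=7 G=4 C=11): GC 15/27 = 55.6%, outside 46.0–53.1% ✗; Tm = 64.9 + 41·(15 − 16.4)/27 = 62.8°C, outside 50.5–59.1°C ✗; 3' end CCA has 2 G/C ✓; length 27, outside 24–25 ✗ — fails.

None of the candidates satisfy all criteria.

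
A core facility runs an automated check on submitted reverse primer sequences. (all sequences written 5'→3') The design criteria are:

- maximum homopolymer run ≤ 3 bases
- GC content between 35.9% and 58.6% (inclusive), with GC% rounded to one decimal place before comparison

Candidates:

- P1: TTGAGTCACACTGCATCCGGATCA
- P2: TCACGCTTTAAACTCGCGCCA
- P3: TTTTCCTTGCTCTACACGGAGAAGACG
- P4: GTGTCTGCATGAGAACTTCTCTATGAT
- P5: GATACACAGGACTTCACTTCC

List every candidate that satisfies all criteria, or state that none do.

P1 (24 nt, A=6 T=6 G=5 C=7): longest run = 2 ✓; GC 12/24 = 50.0% ✓ — passes.
P2 (21 nt, A=5 T=5 G=3 C=8): longest run = 3 ✓; GC 11/21 = 52.4% ✓ — passes.
P3 (27 nt, A=6 T=8 G=6 C=7): longest run = 4, exceeds 3 ✗; GC 13/27 = 48.1% ✓ — fails.
P4 (27 nt, A=6 T=10 G=6 C=5): longest run = 2 ✓; GC 11/27 = 40.7% ✓ — passes.
P5 (21 nt, A=6 T=5 G=3 C=7): longest run = 2 ✓; GC 10/21 = 47.6% ✓ — passes.

P1, P2, P4 and P5.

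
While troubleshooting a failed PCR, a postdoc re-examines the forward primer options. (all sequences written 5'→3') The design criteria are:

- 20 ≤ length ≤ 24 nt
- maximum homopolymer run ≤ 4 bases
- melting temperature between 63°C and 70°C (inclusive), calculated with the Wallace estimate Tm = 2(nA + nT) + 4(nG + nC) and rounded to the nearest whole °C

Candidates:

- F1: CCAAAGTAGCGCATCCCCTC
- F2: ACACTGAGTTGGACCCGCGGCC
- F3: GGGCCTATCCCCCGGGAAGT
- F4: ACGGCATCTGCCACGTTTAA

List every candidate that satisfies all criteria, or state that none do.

F1 (20 nt, A=5 T=3 G=3 C=9): length 20 ✓; longest run = 4 ✓; Tm = 2·8 + 4·12 = 64°C ✓ — passes.
F2 (22 nt, A=4 T=3 G=7 C=8): length 22 ✓; longest run = 3 ✓; Tm = 2·7 + 4·15 = 74°C, outside 63–70°C ✗ — fails.
F3 (20 nt, A=3 T=3 G=7 C=7): length 20 ✓; longest run = 5, exceeds 4 ✗; Tm = 2·6 + 4·14 = 68°C ✓ — fails.
F4 (20 nt, A=5 T=5 G=4 C=6): length 20 ✓; longest run = 3 ✓; Tm = 2·10 + 4·10 = 60°C, outside 63–70°C ✗ — fails.

F1 only.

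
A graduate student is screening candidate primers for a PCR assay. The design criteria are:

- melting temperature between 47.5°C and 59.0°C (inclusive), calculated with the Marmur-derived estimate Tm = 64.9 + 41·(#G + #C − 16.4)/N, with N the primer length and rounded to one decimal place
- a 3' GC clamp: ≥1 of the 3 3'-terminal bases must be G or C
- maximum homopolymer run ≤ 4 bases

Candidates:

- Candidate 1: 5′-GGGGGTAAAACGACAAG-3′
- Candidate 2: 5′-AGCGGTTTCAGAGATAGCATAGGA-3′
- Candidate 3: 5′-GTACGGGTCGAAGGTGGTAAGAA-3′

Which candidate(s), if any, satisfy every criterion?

Candidate 2 and Candidate 3.

Candidate 1 (17 nt, A=7 T=1 G=7 C=2): Tm = 64.9 + 41·(9 − 16.4)/17 = 47.1°C, outside 47.5–59.0°C ✗; 3' end AAG has 1 G/C ✓; longest run = 5, exceeds 4 ✗ — fails.
Candidate 2 (24 nt, A=8 T=5 G=8 C=3): Tm = 64.9 + 41·(11 − 16.4)/24 = 55.7°C ✓; 3' end GGA has 2 G/C ✓; longest run = 3 ✓ — passes.
Candidate 3 (23 nt, A=7 T=4 G=10 C=2): Tm = 64.9 + 41·(12 − 16.4)/23 = 57.1°C ✓; 3' end GAA has 1 G/C ✓; longest run = 3 ✓ — passes.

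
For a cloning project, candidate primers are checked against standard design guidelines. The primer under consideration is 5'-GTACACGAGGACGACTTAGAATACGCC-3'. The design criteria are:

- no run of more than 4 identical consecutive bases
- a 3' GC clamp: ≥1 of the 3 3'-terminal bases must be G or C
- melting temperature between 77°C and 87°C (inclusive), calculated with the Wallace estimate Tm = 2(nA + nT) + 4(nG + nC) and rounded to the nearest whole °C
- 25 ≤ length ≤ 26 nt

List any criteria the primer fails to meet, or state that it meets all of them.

Fails: length.

Base counts: A=9, T=4, G=7, C=7 (length 27).
homopolymer run: longest run = 2 ✓
GC clamp: 3' end GCC has 3 G/C ✓
Tm: Tm = 2·13 + 4·14 = 82°C ✓
length: length 27, outside 25–26 ✗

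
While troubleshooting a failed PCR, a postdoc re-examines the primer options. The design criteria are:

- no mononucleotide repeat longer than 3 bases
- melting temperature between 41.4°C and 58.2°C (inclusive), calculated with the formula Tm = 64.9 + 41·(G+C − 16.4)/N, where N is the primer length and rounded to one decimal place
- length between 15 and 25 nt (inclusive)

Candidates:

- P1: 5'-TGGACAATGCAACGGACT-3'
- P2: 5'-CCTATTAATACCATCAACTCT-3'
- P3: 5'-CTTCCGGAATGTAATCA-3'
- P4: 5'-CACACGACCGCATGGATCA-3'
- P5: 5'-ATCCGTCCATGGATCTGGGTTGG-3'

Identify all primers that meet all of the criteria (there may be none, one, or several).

P1, P2, P3 and P4.

P1 (18 nt, A=6 T=3 G=5 C=4): longest run = 2 ✓; Tm = 64.9 + 41·(9 − 16.4)/18 = 48.0°C ✓; length 18 ✓ — passes.
P2 (21 nt, A=7 T=7 G=0 C=7): longest run = 2 ✓; Tm = 64.9 + 41·(7 − 16.4)/21 = 46.5°C ✓; length 21 ✓ — passes.
P3 (17 nt, A=5 T=5 G=3 C=4): longest run = 2 ✓; Tm = 64.9 + 41·(7 − 16.4)/17 = 42.2°C ✓; length 17 ✓ — passes.
P4 (19 nt, A=6 T=2 G=4 C=7): longest run = 2 ✓; Tm = 64.9 + 41·(11 − 16.4)/19 = 53.2°C ✓; length 19 ✓ — passes.
P5 (23 nt, A=3 T=7 G=8 C=5): longest run = 3 ✓; Tm = 64.9 + 41·(13 − 16.4)/23 = 58.8°C, outside 41.4–58.2°C ✗; length 23 ✓ — fails.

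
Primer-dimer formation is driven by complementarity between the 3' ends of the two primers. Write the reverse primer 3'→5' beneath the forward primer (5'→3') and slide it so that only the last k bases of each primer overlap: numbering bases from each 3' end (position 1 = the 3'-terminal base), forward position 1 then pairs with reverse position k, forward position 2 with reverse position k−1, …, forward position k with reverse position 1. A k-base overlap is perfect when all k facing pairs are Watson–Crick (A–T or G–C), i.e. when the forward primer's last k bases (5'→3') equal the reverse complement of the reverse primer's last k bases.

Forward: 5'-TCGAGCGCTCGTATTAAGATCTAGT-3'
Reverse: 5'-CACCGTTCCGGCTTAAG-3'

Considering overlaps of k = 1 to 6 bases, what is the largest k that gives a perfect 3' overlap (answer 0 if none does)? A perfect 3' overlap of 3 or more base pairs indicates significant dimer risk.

Longest perfect overlap: 0 complementary base pairs; below the dimer-risk threshold (threshold 3).

Last 6 bases (5'→3') — forward …TCTAGT, reverse …CTTAAG.
Reverse complement of the reverse primer's last 6 bases: CTTAAG; its first k bases are the reverse complement of the reverse primer's last k bases, so a perfect k-base overlap needs the forward primer's last k bases to equal them.
Comparing (forward last k vs required): k=1: T vs C ✗; k=2: GT vs CT ✗; k=3: AGT vs CTT ✗; k=4: TAGT vs CTTA ✗; k=5: CTAGT vs CTTAA ✗; k=6: TCTAGT vs CTTAAG ✗.
No overlap length from 1 to 6 is perfect, so the longest perfect 3' overlap is 0.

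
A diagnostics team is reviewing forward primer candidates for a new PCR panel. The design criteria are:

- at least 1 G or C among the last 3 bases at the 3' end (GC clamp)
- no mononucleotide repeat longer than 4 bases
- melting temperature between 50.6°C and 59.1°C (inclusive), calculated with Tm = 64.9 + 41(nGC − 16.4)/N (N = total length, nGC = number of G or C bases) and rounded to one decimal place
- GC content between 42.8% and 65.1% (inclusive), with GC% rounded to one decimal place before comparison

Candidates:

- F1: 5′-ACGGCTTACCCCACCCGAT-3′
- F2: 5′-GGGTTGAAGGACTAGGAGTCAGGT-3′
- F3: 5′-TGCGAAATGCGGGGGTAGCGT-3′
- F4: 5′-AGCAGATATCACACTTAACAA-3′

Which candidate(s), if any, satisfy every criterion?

F1 and F2.

F1 (19 nt, A=4 T=3 G=3 C=9): 3' end GAT has 1 G/C ✓; longest run = 4 ✓; Tm = 64.9 + 41·(12 − 16.4)/19 = 55.4°C ✓; GC 12/19 = 63.2% ✓ — passes.
F2 (24 nt, A=6 T=5 G=11 C=2): 3' end GGT has 2 G/C ✓; longest run = 3 ✓; Tm = 64.9 + 41·(13 − 16.4)/24 = 59.1°C ✓; GC 13/24 = 54.2% ✓ — passes.
F3 (21 nt, A=4 T=4 G=10 C=3): 3' end CGT has 2 G/C ✓; longest run = 5, exceeds 4 ✗; Tm = 64.9 + 41·(13 − 16.4)/21 = 58.3°C ✓; GC 13/21 = 61.9% ✓ — fails.
F4 (21 nt, A=10 T=4 G=2 C=5): 3' end CAA has 1 G/C ✓; longest run = 2 ✓; Tm = 64.9 + 41·(7 − 16.4)/21 = 46.5°C, outside 50.6–59.1°C ✗; GC 7/21 = 33.3%, outside 42.8–65.1% ✗ — fails.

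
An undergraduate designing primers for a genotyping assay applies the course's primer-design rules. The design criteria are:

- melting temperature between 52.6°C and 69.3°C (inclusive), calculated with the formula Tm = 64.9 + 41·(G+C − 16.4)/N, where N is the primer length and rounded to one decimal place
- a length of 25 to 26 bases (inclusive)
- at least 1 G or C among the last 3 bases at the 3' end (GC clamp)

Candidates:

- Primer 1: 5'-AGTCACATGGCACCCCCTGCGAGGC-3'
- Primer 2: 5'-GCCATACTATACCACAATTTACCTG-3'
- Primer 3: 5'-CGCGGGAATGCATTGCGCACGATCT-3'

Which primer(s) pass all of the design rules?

Primer 1, Primer 2 and Primer 3.

Primer 1 (25 nt, A=5 T=3 G=7 C=10): Tm = 64.9 + 41·(17 − 16.4)/25 = 65.9°C ✓; length 25 ✓; 3' end GGC has 3 G/C ✓ — passes.
Primer 2 (25 nt, A=8 T=7 G=2 C=8): Tm = 64.9 + 41·(10 − 16.4)/25 = 54.4°C ✓; length 25 ✓; 3' end CTG has 2 G/C ✓ — passes.
Primer 3 (25 nt, A=5 T=5 G=8 C=7): Tm = 64.9 + 41·(15 − 16.4)/25 = 62.6°C ✓; length 25 ✓; 3' end TCT has 1 G/C ✓ — passes.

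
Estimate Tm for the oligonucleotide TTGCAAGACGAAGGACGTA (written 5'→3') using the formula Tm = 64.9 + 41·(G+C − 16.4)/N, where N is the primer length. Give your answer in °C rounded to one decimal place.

Base counts: A=7, T=3, G=6, C=3; G+C = 9, N = 19.
Tm = 64.9 + 41·(9 − 16.4)/19 = 64.9 + -303.40/19 = 48.9°C.

48.9°C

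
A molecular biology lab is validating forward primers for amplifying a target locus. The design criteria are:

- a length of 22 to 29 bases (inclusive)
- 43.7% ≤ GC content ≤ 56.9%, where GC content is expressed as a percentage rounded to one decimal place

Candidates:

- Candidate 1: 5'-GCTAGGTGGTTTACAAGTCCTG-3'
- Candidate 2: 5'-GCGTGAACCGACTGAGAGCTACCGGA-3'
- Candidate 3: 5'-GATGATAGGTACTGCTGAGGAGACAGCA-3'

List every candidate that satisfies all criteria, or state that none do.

Candidate 1 (22 nt, A=4 T=7 G=7 C=4): length 22 ✓; GC 11/22 = 50.0% ✓ — passes.
Candidate 2 (26 nt, A=7 T=3 G=9 C=7): length 26 ✓; GC 16/26 = 61.5%, outside 43.7–56.9% ✗ — fails.
Candidate 3 (28 nt, A=9 T=5 G=10 C=4): length 28 ✓; GC 14/28 = 50.0% ✓ — passes.

Candidate 1 and Candidate 3.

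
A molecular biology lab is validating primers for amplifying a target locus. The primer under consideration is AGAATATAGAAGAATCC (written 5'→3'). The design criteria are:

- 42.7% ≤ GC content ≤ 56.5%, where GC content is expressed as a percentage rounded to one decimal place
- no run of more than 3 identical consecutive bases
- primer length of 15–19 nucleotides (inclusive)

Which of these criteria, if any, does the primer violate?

Fails: GC content.

Base counts: A=9, T=3, G=3, C=2 (length 17).
GC content: GC 5/17 = 29.4%, outside 42.7–56.5% ✗
homopolymer run: longest run = 2 ✓
length: length 17 ✓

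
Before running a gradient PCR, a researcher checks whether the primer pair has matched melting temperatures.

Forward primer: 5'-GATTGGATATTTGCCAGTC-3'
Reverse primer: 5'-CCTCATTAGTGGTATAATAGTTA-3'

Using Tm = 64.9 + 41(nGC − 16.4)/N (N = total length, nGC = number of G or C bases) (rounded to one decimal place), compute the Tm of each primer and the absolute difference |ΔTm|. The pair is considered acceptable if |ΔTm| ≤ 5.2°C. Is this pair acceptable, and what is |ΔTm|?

|ΔTm| = 1.3°C; the pair is acceptable.

Forward: G+C = 8, N = 19 → Tm = 64.9 + 41·(8 − 16.4)/19 = 46.8°C.
Reverse: G+C = 7, N = 23 → Tm = 64.9 + 41·(7 − 16.4)/23 = 48.1°C.
|ΔTm| = |46.8 − 48.1| = 1.3°C, ≤ 5.2°C.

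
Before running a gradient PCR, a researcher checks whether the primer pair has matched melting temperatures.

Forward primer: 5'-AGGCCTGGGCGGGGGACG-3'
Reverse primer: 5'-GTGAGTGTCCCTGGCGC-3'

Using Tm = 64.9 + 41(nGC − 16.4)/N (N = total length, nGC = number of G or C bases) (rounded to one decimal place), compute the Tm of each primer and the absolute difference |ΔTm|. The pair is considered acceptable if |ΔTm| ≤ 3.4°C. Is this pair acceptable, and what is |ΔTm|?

Forward: G+C = 15, N = 18 → Tm = 64.9 + 41·(15 − 16.4)/18 = 61.7°C.
Reverse: G+C = 12, N = 17 → Tm = 64.9 + 41·(12 − 16.4)/17 = 54.3°C.
|ΔTm| = |61.7 − 54.3| = 7.4°C, > 3.4°C.

|ΔTm| = 7.4°C; the pair is not acceptable.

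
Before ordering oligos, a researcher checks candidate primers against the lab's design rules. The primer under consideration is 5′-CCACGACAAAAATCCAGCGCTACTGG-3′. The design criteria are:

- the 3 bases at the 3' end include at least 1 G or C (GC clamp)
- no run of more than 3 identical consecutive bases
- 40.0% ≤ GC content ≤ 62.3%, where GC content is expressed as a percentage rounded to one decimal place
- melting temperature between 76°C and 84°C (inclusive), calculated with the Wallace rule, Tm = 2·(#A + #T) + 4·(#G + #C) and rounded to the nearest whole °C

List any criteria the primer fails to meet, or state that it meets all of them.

Base counts: A=9, T=3, G=5, C=9 (length 26).
GC clamp: 3' end TGG has 2 G/C ✓
homopolymer run: longest run = 5, exceeds 3 ✗
GC content: GC 14/26 = 53.8% ✓
Tm: Tm = 2·12 + 4·14 = 80°C ✓

Fails: homopolymer run.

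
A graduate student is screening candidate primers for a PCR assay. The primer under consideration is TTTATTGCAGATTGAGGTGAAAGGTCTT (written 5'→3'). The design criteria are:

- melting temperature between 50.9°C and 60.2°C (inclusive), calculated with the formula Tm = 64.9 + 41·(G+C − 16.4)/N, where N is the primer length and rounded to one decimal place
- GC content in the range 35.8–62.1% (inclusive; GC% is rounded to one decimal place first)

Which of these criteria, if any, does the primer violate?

Base counts: A=7, T=11, G=8, C=2 (length 28).
Tm: Tm = 64.9 + 41·(10 − 16.4)/28 = 55.5°C ✓
GC content: GC 10/28 = 35.7%, outside 35.8–62.1% ✗

Fails: GC content.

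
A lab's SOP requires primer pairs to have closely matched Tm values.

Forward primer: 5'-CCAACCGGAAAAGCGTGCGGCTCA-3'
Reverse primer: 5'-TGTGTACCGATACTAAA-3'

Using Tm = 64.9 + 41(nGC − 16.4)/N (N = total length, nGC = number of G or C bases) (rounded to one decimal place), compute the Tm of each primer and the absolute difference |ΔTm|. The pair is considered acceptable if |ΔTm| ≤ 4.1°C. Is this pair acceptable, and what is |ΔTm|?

|ΔTm| = 22.7°C; the pair is not acceptable.

Forward: G+C = 15, N = 24 → Tm = 64.9 + 41·(15 − 16.4)/24 = 62.5°C.
Reverse: G+C = 6, N = 17 → Tm = 64.9 + 41·(6 − 16.4)/17 = 39.8°C.
|ΔTm| = |62.5 − 39.8| = 22.7°C, > 4.1°C.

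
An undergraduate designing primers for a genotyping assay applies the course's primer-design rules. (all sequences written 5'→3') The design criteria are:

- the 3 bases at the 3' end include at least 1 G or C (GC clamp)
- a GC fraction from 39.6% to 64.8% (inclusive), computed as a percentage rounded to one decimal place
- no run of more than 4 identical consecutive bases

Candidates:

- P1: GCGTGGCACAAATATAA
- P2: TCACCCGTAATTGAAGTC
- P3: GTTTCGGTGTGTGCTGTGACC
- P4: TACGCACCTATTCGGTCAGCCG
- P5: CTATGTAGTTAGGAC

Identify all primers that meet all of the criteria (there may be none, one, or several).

P1 (17 nt, A=7 T=3 G=4 C=3): 3' end TAA has 0 G/C, need ≥1 ✗; GC 7/17 = 41.2% ✓; longest run = 3 ✓ — fails.
P2 (18 nt, A=5 T=5 G=3 C=5): 3' end GTC has 2 G/C ✓; GC 8/18 = 44.4% ✓; longest run = 3 ✓ — passes.
P3 (21 nt, A=1 T=8 G=8 C=4): 3' end ACC has 2 G/C ✓; GC 12/21 = 57.1% ✓; longest run = 3 ✓ — passes.
P4 (22 nt, A=4 T=5 G=5 C=8): 3' end CCG has 3 G/C ✓; GC 13/22 = 59.1% ✓; longest run = 2 ✓ — passes.
P5 (15 nt, A=4 T=5 G=4 C=2): 3' end GAC has 2 G/C ✓; GC 6/15 = 40.0% ✓; longest run = 2 ✓ — passes.

P2, P3, P4 and P5.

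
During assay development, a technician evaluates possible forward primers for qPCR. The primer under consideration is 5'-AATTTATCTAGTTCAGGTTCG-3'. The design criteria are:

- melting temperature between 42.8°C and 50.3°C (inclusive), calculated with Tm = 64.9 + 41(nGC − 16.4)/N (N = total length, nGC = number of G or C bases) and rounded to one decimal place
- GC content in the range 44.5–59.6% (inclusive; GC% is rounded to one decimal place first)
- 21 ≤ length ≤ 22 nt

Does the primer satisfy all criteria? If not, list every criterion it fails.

Fails: GC content.

Base counts: A=5, T=9, G=4, C=3 (length 21).
Tm: Tm = 64.9 + 41·(7 − 16.4)/21 = 46.5°C ✓
GC content: GC 7/21 = 33.3%, outside 44.5–59.6% ✗
length: length 21 ✓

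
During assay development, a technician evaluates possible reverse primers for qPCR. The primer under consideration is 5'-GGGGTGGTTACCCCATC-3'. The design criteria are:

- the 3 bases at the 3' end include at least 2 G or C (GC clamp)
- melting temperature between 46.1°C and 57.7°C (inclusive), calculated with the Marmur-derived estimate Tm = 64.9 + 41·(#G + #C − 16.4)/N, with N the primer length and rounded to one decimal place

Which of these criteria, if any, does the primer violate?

Fails: GC clamp.

Base counts: A=2, T=4, G=6, C=5 (length 17).
GC clamp: 3' end ATC has 1 G/C, need ≥2 ✗
Tm: Tm = 64.9 + 41·(11 − 16.4)/17 = 51.9°C ✓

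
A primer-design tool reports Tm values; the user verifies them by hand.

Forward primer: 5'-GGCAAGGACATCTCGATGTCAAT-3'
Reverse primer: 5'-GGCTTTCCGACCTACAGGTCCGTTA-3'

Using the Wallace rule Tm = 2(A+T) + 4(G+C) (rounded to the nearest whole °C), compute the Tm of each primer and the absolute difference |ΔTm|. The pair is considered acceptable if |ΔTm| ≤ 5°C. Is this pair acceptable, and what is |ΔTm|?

|ΔTm| = 10°C; the pair is not acceptable.

Forward: A=7 T=5 G=6 C=5 → Tm = 2·12 + 4·11 = 68°C.
Reverse: A=4 T=7 G=6 C=8 → Tm = 2·11 + 4·14 = 78°C.
|ΔTm| = |68 − 78| = 10°C, > 5°C.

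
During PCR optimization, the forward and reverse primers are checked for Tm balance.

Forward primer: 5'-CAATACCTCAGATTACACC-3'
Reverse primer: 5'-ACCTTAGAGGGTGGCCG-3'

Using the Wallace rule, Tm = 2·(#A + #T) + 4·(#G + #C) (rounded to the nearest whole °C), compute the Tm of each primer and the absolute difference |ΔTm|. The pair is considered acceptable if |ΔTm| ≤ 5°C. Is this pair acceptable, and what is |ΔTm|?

Forward: A=7 T=4 G=1 C=7 → Tm = 2·11 + 4·8 = 54°C.
Reverse: A=3 T=3 G=7 C=4 → Tm = 2·6 + 4·11 = 56°C.
|ΔTm| = |54 − 56| = 2°C, ≤ 5°C.

|ΔTm| = 2°C; the pair is acceptable.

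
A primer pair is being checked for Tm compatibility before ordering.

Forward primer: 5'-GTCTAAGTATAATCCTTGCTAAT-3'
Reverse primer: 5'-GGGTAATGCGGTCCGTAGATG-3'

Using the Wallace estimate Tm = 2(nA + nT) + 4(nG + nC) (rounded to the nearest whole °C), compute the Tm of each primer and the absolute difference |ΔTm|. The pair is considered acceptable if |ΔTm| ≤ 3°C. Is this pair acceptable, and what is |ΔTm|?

Forward: A=7 T=9 G=3 C=4 → Tm = 2·16 + 4·7 = 60°C.
Reverse: A=4 T=5 G=9 C=3 → Tm = 2·9 + 4·12 = 66°C.
|ΔTm| = |60 − 66| = 6°C, > 3°C.

|ΔTm| = 6°C; the pair is not acceptable.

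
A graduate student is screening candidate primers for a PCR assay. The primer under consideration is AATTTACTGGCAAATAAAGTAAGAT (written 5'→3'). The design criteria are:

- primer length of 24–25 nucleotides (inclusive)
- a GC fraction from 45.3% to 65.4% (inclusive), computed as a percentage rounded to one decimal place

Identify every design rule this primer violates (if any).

Base counts: A=12, T=7, G=4, C=2 (length 25).
length: length 25 ✓
GC content: GC 6/25 = 24.0%, outside 45.3–65.4% ✗

Fails: GC content.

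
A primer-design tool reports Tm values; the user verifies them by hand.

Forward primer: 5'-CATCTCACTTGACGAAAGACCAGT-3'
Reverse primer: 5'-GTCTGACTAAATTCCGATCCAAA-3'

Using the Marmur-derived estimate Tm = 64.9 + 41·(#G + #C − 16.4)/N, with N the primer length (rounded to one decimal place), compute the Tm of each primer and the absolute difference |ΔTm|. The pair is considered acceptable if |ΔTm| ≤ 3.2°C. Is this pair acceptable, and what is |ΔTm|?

|ΔTm| = 4.0°C; the pair is not acceptable.

Forward: G+C = 11, N = 24 → Tm = 64.9 + 41·(11 − 16.4)/24 = 55.7°C.
Reverse: G+C = 9, N = 23 → Tm = 64.9 + 41·(9 − 16.4)/23 = 51.7°C.
|ΔTm| = |55.7 − 51.7| = 4.0°C, > 3.2°C.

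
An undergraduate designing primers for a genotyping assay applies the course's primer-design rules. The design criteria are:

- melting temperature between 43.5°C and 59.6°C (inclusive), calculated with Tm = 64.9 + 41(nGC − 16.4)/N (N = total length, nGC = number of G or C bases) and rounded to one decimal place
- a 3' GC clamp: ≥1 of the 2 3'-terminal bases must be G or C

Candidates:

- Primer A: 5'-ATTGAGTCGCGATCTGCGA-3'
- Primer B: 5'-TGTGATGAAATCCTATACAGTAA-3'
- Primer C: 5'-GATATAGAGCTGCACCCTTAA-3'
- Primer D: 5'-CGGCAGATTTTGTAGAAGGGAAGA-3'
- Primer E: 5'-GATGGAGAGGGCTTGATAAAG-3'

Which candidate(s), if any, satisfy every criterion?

Primer A (19 nt, A=4 T=5 G=6 C=4): Tm = 64.9 + 41·(10 − 16.4)/19 = 51.1°C ✓; 3' end GA has 1 G/C ✓ — passes.
Primer B (23 nt, A=9 T=7 G=4 C=3): Tm = 64.9 + 41·(7 − 16.4)/23 = 48.1°C ✓; 3' end AA has 0 G/C, need ≥1 ✗ — fails.
Primer C (21 nt, A=7 T=5 G=4 C=5): Tm = 64.9 + 41·(9 − 16.4)/21 = 50.5°C ✓; 3' end AA has 0 G/C, need ≥1 ✗ — fails.
Primer D (24 nt, A=8 T=5 G=9 C=2): Tm = 64.9 + 41·(11 − 16.4)/24 = 55.7°C ✓; 3' end GA has 1 G/C ✓ — passes.
Primer E (21 nt, A=7 T=4 G=9 C=1): Tm = 64.9 + 41·(10 − 16.4)/21 = 52.4°C ✓; 3' end AG has 1 G/C ✓ — passes.

Primer A, Primer D and Primer E.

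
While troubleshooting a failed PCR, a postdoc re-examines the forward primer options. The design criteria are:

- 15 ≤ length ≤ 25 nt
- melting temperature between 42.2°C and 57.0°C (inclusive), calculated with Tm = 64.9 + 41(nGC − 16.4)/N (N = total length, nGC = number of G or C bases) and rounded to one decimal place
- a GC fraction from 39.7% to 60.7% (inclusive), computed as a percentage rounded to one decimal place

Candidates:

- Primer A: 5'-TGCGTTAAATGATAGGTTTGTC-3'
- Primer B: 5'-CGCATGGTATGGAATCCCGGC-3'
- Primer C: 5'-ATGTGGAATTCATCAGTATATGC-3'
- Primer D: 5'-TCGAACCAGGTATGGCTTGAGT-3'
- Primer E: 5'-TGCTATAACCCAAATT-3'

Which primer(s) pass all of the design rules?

Primer A (22 nt, A=5 T=9 G=6 C=2): length 22 ✓; Tm = 64.9 + 41·(8 − 16.4)/22 = 49.2°C ✓; GC 8/22 = 36.4%, outside 39.7–60.7% ✗ — fails.
Primer B (21 nt, A=4 T=4 G=7 C=6): length 21 ✓; Tm = 64.9 + 41·(13 − 16.4)/21 = 58.3°C, outside 42.2–57.0°C ✗; GC 13/21 = 61.9%, outside 39.7–60.7% ✗ — fails.
Primer C (23 nt, A=7 T=8 G=5 C=3): length 23 ✓; Tm = 64.9 + 41·(8 − 16.4)/23 = 49.9°C ✓; GC 8/23 = 34.8%, outside 39.7–60.7% ✗ — fails.
Primer D (22 nt, A=5 T=6 G=7 C=4): length 22 ✓; Tm = 64.9 + 41·(11 − 16.4)/22 = 54.8°C ✓; GC 11/22 = 50.0% ✓ — passes.
Primer E (16 nt, A=6 T=5 G=1 C=4): length 16 ✓; Tm = 64.9 + 41·(5 − 16.4)/16 = 35.7°C, outside 42.2–57.0°C ✗; GC 5/16 = 31.3%, outside 39.7–60.7% ✗ — fails.

Primer D only.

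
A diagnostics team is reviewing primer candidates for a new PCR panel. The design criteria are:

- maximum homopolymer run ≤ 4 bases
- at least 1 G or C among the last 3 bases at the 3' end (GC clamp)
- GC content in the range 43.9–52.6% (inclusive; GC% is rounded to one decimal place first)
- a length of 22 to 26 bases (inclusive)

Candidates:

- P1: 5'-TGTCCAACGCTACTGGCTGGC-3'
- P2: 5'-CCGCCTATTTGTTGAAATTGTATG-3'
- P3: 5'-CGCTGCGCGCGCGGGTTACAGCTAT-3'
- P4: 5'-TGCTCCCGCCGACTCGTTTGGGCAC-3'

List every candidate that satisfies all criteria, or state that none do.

P1 (21 nt, A=3 T=5 G=6 C=7): longest run = 2 ✓; 3' end GGC has 3 G/C ✓; GC 13/21 = 61.9%, outside 43.9–52.6% ✗; length 21, outside 22–26 ✗ — fails.
P2 (24 nt, A=5 T=10 G=5 C=4): longest run = 3 ✓; 3' end ATG has 1 G/C ✓; GC 9/24 = 37.5%, outside 43.9–52.6% ✗; length 24 ✓ — fails.
P3 (25 nt, A=3 T=5 G=9 C=8): longest run = 3 ✓; 3' end TAT has 0 G/C, need ≥1 ✗; GC 17/25 = 68.0%, outside 43.9–52.6% ✗; length 25 ✓ — fails.
P4 (25 nt, A=2 T=6 G=7 C=10): longest run = 3 ✓; 3' end CAC has 2 G/C ✓; GC 17/25 = 68.0%, outside 43.9–52.6% ✗; length 25 ✓ — fails.

None of the candidates satisfy all criteria.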